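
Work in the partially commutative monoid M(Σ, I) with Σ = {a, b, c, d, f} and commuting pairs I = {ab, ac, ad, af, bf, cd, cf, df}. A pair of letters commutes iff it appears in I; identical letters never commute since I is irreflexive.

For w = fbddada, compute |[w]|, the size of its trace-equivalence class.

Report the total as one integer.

drop 0:f onto floor
drop 1:b onto floor
drop 2:d onto {1:b}
drop 3:d onto {2:d}
drop 4:a onto floor
drop 5:d onto {3:d}
drop 6:a onto {4:a}
ground layer = {0:f, 1:b, 4:a}
drop-orders for the pieces not yet dropped (sum over which currently-grounded one goes next):
  1 to go: {0} 1  {5} 1  {6} 1
  2 to go: {0,5} 2  {0,6} 2  {3,5} 1  {4,6} 1  {5,6} 2
  3 to go: {0,3,5} 3  {0,4,6} 3  {0,5,6} 6  {2,3,5} 1  {3,5,6} 3  {4,5,6} 3
  4 to go: {0,2,3,5} 4  {0,3,5,6} 12  {0,4,5,6} 12  {1,2,3,5} 1  {2,3,5,6} 4  {3,4,5,6} 6
  5 to go: {0,1,2,3,5} 5  {0,2,3,5,6} 20  {0,3,4,5,6} 30  {1,2,3,5,6} 5  {2,3,4,5,6} 10
  if 0:f drops first: 15 orders
  if 1:b drops first: 60 orders
  if 4:a drops first: 30 orders
heap linearizations: 105

105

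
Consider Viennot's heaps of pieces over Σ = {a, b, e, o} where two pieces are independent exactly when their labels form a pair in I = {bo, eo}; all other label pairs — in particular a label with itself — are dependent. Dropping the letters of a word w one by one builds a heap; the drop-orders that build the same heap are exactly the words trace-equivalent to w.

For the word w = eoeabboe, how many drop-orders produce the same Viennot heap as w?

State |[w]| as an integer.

12

piece 0:e — minimal
piece 1:o — minimal
piece 2:e rests on {0:e}
piece 3:a rests on {1:o, 2:e}
piece 4:b rests on {3:a}
piece 5:b rests on {4:b}
piece 6:o rests on {3:a}
piece 7:e rests on {5:b}
minimal pieces: {0:e, 1:o}
ways to finish when only these pieces remain (= sum over removing one remaining piece with nothing left below it):
  1 left: {6}→1  {7}→1
  2 left: {5,7}→1  {6,7}→2
  3 left: {4,5,7}→1  {5,6,7}→3
  4 left: {4,5,6,7}→4
  5 left: {3,4,5,6,7}→4
  6 left: {1,3,4,5,6,7}→4  {2,3,4,5,6,7}→4
  placing 0:e first → 8 extensions
  placing 1:o first → 4 extensions
total linear extensions = 12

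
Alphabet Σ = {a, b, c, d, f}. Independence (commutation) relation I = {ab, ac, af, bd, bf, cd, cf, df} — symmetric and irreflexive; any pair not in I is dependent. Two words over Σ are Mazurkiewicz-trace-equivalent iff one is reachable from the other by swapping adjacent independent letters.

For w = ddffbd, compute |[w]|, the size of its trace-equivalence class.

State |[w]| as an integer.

#0=d has no predecessor
#1=d depends on [0:d]
#2=f has no predecessor
#3=f depends on [2:f]
#4=b has no predecessor
#5=d depends on [1:d]
sources: [0:d, 2:f, 4:b]
N(rest) = Σ N(rest − s) over sources s of rest; N(one piece) = 1:
  size 1 → [3]=1  [4]=1  [5]=1
  size 2 → [1,5]=1  [2,3]=1  [3,4]=2  [3,5]=2  [4,5]=2
  size 3 → [0,1,5]=1  [1,3,5]=3  [1,4,5]=3  [2,3,4]=3  [2,3,5]=3  [3,4,5]=6
  size 4 → [0,1,3,5]=4  [0,1,4,5]=4  [1,2,3,5]=6  [1,3,4,5]=12  [2,3,4,5]=12
  first=0(d) contributes 30
  first=2(f) contributes 20
  first=4(b) contributes 10
|[w]| = 60

60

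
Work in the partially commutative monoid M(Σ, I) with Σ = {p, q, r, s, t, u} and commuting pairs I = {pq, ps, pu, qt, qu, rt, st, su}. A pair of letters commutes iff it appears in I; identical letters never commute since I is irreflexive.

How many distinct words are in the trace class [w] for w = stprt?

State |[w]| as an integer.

piece 0:s — minimal
piece 1:t — minimal
piece 2:p rests on {1:t}
piece 3:r rests on {0:s, 2:p}
piece 4:t rests on {2:p}
minimal pieces: {0:s, 1:t}
ways to finish when only these pieces remain (= sum over removing one remaining piece with nothing left below it):
  1 left: {3}→1  {4}→1
  2 left: {0,3}→1  {3,4}→2
  3 left: {0,3,4}→3  {2,3,4}→2
  placing 0:s first → 2 extensions
  placing 1:t first → 5 extensions
total linear extensions = 7

7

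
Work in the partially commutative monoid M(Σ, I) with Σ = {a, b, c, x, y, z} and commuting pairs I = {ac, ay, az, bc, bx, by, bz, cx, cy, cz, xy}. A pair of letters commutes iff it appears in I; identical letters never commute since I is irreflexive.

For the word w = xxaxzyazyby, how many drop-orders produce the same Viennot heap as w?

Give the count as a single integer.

21

piece 0:x — minimal
piece 1:x rests on {0:x}
piece 2:a rests on {1:x}
piece 3:x rests on {2:a}
piece 4:z rests on {3:x}
piece 5:y rests on {4:z}
piece 6:a rests on {3:x}
piece 7:z rests on {5:y}
piece 8:y rests on {7:z}
piece 9:b rests on {6:a}
piece 10:y rests on {8:y}
minimal pieces: {0:x}
ways to finish when only these pieces remain (= sum over removing one remaining piece with nothing left below it):
  1 left: {9}→1  {10}→1
  2 left: {6,9}→1  {8,10}→1  {9,10}→2
  3 left: {6,9,10}→3  {7,8,10}→1  {8,9,10}→3
  4 left: {5,7,8,10}→1  {6,8,9,10}→6  {7,8,9,10}→4
  5 left: {4,5,7,8,10}→1  {5,7,8,9,10}→5  {6,7,8,9,10}→10
  6 left: {4,5,7,8,9,10}→6  {5,6,7,8,9,10}→15
  7 left: {4,5,6,7,8,9,10}→21
  8 left: {3,4,5,6,7,8,9,10}→21
  9 left: {2,3,4,5,6,7,8,9,10}→21
  placing 0:x first → 21 extensions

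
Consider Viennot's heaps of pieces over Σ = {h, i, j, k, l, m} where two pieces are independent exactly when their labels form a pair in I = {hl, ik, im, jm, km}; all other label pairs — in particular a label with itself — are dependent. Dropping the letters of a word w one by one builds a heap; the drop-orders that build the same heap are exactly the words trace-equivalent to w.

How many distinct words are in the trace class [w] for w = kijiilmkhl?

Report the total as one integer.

drop 0:k onto floor
drop 1:i onto floor
drop 2:j onto {0:k, 1:i}
drop 3:i onto {2:j}
drop 4:i onto {3:i}
drop 5:l onto {4:i}
drop 6:m onto {5:l}
drop 7:k onto {5:l}
drop 8:h onto {6:m, 7:k}
drop 9:l onto {6:m, 7:k}
ground layer = {0:k, 1:i}
drop-orders for the pieces not yet dropped (sum over which currently-grounded one goes next):
  1 to go: {8} 1  {9} 1
  2 to go: {8,9} 2
  3 to go: {6,8,9} 2  {7,8,9} 2
  4 to go: {6,7,8,9} 4
  5 to go: {5,6,7,8,9} 4
  6 to go: {4,5,6,7,8,9} 4
  7 to go: {3,4,5,6,7,8,9} 4
  8 to go: {2,3,4,5,6,7,8,9} 4
  if 0:k drops first: 4 orders
  if 1:i drops first: 4 orders
heap linearizations: 8

8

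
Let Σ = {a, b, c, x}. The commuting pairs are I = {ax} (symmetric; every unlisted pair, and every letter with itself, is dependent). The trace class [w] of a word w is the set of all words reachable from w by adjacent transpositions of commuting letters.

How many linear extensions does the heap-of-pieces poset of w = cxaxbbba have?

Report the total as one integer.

3

piece 0:c — minimal
piece 1:x rests on {0:c}
piece 2:a rests on {0:c}
piece 3:x rests on {1:x}
piece 4:b rests on {2:a, 3:x}
piece 5:b rests on {4:b}
piece 6:b rests on {5:b}
piece 7:a rests on {6:b}
minimal pieces: {0:c}
ways to finish when only these pieces remain (= sum over removing one remaining piece with nothing left below it):
  1 left: {7}→1
  2 left: {6,7}→1
  3 left: {5,6,7}→1
  4 left: {4,5,6,7}→1
  5 left: {2,4,5,6,7}→1  {3,4,5,6,7}→1
  6 left: {1,3,4,5,6,7}→1  {2,3,4,5,6,7}→2
  placing 0:c first → 3 extensions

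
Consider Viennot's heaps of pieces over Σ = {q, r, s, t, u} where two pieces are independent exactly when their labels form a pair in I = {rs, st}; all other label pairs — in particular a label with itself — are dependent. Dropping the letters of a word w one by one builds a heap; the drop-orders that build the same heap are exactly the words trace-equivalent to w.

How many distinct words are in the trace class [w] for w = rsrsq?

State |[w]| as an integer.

6

0(r) covers ∅
1(s) covers ∅
2(r) covers 0:r
3(s) covers 1:s
4(q) covers 2:r, 3:s
floor of heap: 0:r, 1:s
completions by unplaced set U, small U first (add the entries for U minus each lowest piece of U):
  |U|=1: {4}:1
  |U|=2: {2,4}:1  {3,4}:1
  |U|=3: {0,2,4}:1  {1,3,4}:1  {2,3,4}:2
  start at 0(r): 3
  start at 1(s): 3
sum over floor = 6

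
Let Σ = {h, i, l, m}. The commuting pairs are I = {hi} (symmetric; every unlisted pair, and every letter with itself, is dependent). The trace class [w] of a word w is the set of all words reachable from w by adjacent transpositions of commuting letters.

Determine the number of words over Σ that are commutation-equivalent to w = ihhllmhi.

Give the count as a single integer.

6

0(i) covers ∅
1(h) covers ∅
2(h) covers 1:h
3(l) covers 0:i, 2:h
4(l) covers 3:l
5(m) covers 4:l
6(h) covers 5:m
7(i) covers 5:m
floor of heap: 0:i, 1:h
completions by unplaced set U, small U first (add the entries for U minus each lowest piece of U):
  |U|=1: {6}:1  {7}:1
  |U|=2: {6,7}:2
  |U|=3: {5,6,7}:2
  |U|=4: {4,5,6,7}:2
  |U|=5: {3,4,5,6,7}:2
  |U|=6: {0,3,4,5,6,7}:2  {2,3,4,5,6,7}:2
  start at 0(i): 2
  start at 1(h): 4
sum over floor = 6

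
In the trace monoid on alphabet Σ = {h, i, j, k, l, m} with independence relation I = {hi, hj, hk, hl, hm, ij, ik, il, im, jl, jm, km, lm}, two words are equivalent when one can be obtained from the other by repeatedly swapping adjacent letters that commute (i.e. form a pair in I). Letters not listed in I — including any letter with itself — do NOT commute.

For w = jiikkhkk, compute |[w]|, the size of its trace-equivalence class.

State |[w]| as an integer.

168

0(j) covers ∅
1(i) covers ∅
2(i) covers 1:i
3(k) covers 0:j
4(k) covers 3:k
5(h) covers ∅
6(k) covers 4:k
7(k) covers 6:k
floor of heap: 0:j, 1:i, 5:h
completions by unplaced set U, small U first (add the entries for U minus each lowest piece of U):
  |U|=1: {2}:1  {5}:1  {7}:1
  |U|=2: {1,2}:1  {2,5}:2  {2,7}:2  {5,7}:2  {6,7}:1
  |U|=3: {1,2,5}:3  {1,2,7}:3  {2,5,7}:6  {2,6,7}:3  {4,6,7}:1  {5,6,7}:3
  |U|=4: {1,2,5,7}:12  {1,2,6,7}:6  {2,4,6,7}:4  {2,5,6,7}:12  {3,4,6,7}:1  {4,5,6,7}:4
  |U|=5: {0,3,4,6,7}:1  {1,2,4,6,7}:10  {1,2,5,6,7}:30  {2,3,4,6,7}:5  {2,4,5,6,7}:20  {3,4,5,6,7}:5
  |U|=6: {0,2,3,4,6,7}:6  {0,3,4,5,6,7}:6  {1,2,3,4,6,7}:15  {1,2,4,5,6,7}:60  {2,3,4,5,6,7}:30
  start at 0(j): 105
  start at 1(i): 42
  start at 5(h): 21
sum over floor = 168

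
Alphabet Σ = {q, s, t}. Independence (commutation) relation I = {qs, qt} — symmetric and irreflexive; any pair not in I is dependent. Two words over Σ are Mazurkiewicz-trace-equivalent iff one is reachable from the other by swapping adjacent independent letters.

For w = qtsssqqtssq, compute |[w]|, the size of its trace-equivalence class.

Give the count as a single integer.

330

drop 0:q onto floor
drop 1:t onto floor
drop 2:s onto {1:t}
drop 3:s onto {2:s}
drop 4:s onto {3:s}
drop 5:q onto {0:q}
drop 6:q onto {5:q}
drop 7:t onto {4:s}
drop 8:s onto {7:t}
drop 9:s onto {8:s}
drop 10:q onto {6:q}
ground layer = {0:q, 1:t}
drop-orders for the pieces not yet dropped (sum over which currently-grounded one goes next):
  1 to go: {9} 1  {10} 1
  2 to go: {6,10} 1  {8,9} 1  {9,10} 2
  3 to go: {5,6,10} 1  {6,9,10} 3  {7,8,9} 1  {8,9,10} 3
  4 to go: {0,5,6,10} 1  {4,7,8,9} 1  {5,6,9,10} 4  {6,8,9,10} 6  {7,8,9,10} 4
  5 to go: {0,5,6,9,10} 5  {3,4,7,8,9} 1  {4,7,8,9,10} 5  {5,6,8,9,10} 10  {6,7,8,9,10} 10
  6 to go: {0,5,6,8,9,10} 15  {2,3,4,7,8,9} 1  {3,4,7,8,9,10} 6  {4,6,7,8,9,10} 15  {5,6,7,8,9,10} 20
  7 to go: {0,5,6,7,8,9,10} 35  {1,2,3,4,7,8,9} 1  {2,3,4,7,8,9,10} 7  {3,4,6,7,8,9,10} 21  {4,5,6,7,8,9,10} 35
  8 to go: {0,4,5,6,7,8,9,10} 70  {1,2,3,4,7,8,9,10} 8  {2,3,4,6,7,8,9,10} 28  {3,4,5,6,7,8,9,10} 56
  9 to go: {0,3,4,5,6,7,8,9,10} 126  {1,2,3,4,6,7,8,9,10} 36  {2,3,4,5,6,7,8,9,10} 84
  if 0:q drops first: 120 orders
  if 1:t drops first: 210 orders
heap linearizations: 330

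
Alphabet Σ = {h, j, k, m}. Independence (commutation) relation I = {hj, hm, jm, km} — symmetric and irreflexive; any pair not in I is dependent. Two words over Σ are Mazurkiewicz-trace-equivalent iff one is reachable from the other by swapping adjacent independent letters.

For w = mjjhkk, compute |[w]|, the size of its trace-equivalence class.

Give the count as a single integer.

#0=m has no predecessor
#1=j has no predecessor
#2=j depends on [1:j]
#3=h has no predecessor
#4=k depends on [2:j, 3:h]
#5=k depends on [4:k]
sources: [0:m, 1:j, 3:h]
N(rest) = Σ N(rest − s) over sources s of rest; N(one piece) = 1:
  size 1 → [0]=1  [5]=1
  size 2 → [0,5]=2  [4,5]=1
  size 3 → [0,4,5]=3  [2,4,5]=1  [3,4,5]=1
  size 4 → [0,2,4,5]=4  [0,3,4,5]=4  [1,2,4,5]=1  [2,3,4,5]=2
  first=0(m) contributes 3
  first=1(j) contributes 10
  first=3(h) contributes 5
|[w]| = 18

18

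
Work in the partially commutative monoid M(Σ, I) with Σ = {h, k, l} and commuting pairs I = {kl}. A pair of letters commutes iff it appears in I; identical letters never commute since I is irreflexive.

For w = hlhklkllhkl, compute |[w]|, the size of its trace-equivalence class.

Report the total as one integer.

20

piece 0:h — minimal
piece 1:l rests on {0:h}
piece 2:h rests on {1:l}
piece 3:k rests on {2:h}
piece 4:l rests on {2:h}
piece 5:k rests on {3:k}
piece 6:l rests on {4:l}
piece 7:l rests on {6:l}
piece 8:h rests on {5:k, 7:l}
piece 9:k rests on {8:h}
piece 10:l rests on {8:h}
minimal pieces: {0:h}
ways to finish when only these pieces remain (= sum over removing one remaining piece with nothing left below it):
  1 left: {9}→1  {10}→1
  2 left: {9,10}→2
  3 left: {8,9,10}→2
  4 left: {5,8,9,10}→2  {7,8,9,10}→2
  5 left: {3,5,8,9,10}→2  {5,7,8,9,10}→4  {6,7,8,9,10}→2
  6 left: {3,5,7,8,9,10}→6  {4,6,7,8,9,10}→2  {5,6,7,8,9,10}→6
  7 left: {3,5,6,7,8,9,10}→12  {4,5,6,7,8,9,10}→8
  8 left: {3,4,5,6,7,8,9,10}→20
  9 left: {2,3,4,5,6,7,8,9,10}→20
  placing 0:h first → 20 extensions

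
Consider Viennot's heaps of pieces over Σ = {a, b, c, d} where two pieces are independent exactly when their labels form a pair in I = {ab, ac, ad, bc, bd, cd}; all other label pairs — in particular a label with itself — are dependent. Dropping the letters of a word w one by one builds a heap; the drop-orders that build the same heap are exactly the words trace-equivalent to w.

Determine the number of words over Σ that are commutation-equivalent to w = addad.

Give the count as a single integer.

10

0(a) covers ∅
1(d) covers ∅
2(d) covers 1:d
3(a) covers 0:a
4(d) covers 2:d
floor of heap: 0:a, 1:d
completions by unplaced set U, small U first (add the entries for U minus each lowest piece of U):
  |U|=1: {3}:1  {4}:1
  |U|=2: {0,3}:1  {2,4}:1  {3,4}:2
  |U|=3: {0,3,4}:3  {1,2,4}:1  {2,3,4}:3
  start at 0(a): 4
  start at 1(d): 6
sum over floor = 10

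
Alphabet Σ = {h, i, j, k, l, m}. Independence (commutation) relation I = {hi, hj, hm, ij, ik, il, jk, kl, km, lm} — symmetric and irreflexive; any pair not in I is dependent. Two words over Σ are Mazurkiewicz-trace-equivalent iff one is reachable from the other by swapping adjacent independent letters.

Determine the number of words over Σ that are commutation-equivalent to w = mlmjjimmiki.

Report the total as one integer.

0(m) covers ∅
1(l) covers ∅
2(m) covers 0:m
3(j) covers 1:l, 2:m
4(j) covers 3:j
5(i) covers 2:m
6(m) covers 4:j, 5:i
7(m) covers 6:m
8(i) covers 7:m
9(k) covers ∅
10(i) covers 8:i
floor of heap: 0:m, 1:l, 9:k
completions by unplaced set U, small U first (add the entries for U minus each lowest piece of U):
  |U|=1: {9}:1  {10}:1
  |U|=2: {8,10}:1  {9,10}:2
  |U|=3: {7,8,10}:1  {8,9,10}:3
  |U|=4: {6,7,8,10}:1  {7,8,9,10}:4
  |U|=5: {4,6,7,8,10}:1  {5,6,7,8,10}:1  {6,7,8,9,10}:5
  |U|=6: {3,4,6,7,8,10}:1  {4,5,6,7,8,10}:2  {4,6,7,8,9,10}:6  {5,6,7,8,9,10}:6
  |U|=7: {1,3,4,6,7,8,10}:1  {3,4,5,6,7,8,10}:3  {3,4,6,7,8,9,10}:7  {4,5,6,7,8,9,10}:14
  |U|=8: {1,3,4,5,6,7,8,10}:4  {1,3,4,6,7,8,9,10}:8  {2,3,4,5,6,7,8,10}:3  {3,4,5,6,7,8,9,10}:24
  |U|=9: {0,2,3,4,5,6,7,8,10}:3  {1,2,3,4,5,6,7,8,10}:7  {1,3,4,5,6,7,8,9,10}:36  {2,3,4,5,6,7,8,9,10}:27
  start at 0(m): 70
  start at 1(l): 30
  start at 9(k): 10
sum over floor = 110

110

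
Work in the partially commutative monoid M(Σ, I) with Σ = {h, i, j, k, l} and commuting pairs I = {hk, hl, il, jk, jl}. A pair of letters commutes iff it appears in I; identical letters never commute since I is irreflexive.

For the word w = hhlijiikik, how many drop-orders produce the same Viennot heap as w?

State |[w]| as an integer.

piece 0:h — minimal
piece 1:h rests on {0:h}
piece 2:l — minimal
piece 3:i rests on {1:h}
piece 4:j rests on {3:i}
piece 5:i rests on {4:j}
piece 6:i rests on {5:i}
piece 7:k rests on {2:l, 6:i}
piece 8:i rests on {7:k}
piece 9:k rests on {8:i}
minimal pieces: {0:h, 2:l}
ways to finish when only these pieces remain (= sum over removing one remaining piece with nothing left below it):
  1 left: {9}→1
  2 left: {8,9}→1
  3 left: {7,8,9}→1
  4 left: {2,7,8,9}→1  {6,7,8,9}→1
  5 left: {2,6,7,8,9}→2  {5,6,7,8,9}→1
  6 left: {2,5,6,7,8,9}→3  {4,5,6,7,8,9}→1
  7 left: {2,4,5,6,7,8,9}→4  {3,4,5,6,7,8,9}→1
  8 left: {1,3,4,5,6,7,8,9}→1  {2,3,4,5,6,7,8,9}→5
  placing 0:h first → 6 extensions
  placing 2:l first → 1 extensions
total linear extensions = 7

7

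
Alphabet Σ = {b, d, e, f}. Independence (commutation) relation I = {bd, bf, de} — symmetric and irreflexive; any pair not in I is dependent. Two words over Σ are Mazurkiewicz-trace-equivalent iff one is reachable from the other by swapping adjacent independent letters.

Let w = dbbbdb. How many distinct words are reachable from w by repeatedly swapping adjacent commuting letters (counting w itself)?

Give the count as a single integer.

#0=d has no predecessor
#1=b has no predecessor
#2=b depends on [1:b]
#3=b depends on [2:b]
#4=d depends on [0:d]
#5=b depends on [3:b]
sources: [0:d, 1:b]
N(rest) = Σ N(rest − s) over sources s of rest; N(one piece) = 1:
  size 1 → [4]=1  [5]=1
  size 2 → [0,4]=1  [3,5]=1  [4,5]=2
  size 3 → [0,4,5]=3  [2,3,5]=1  [3,4,5]=3
  size 4 → [0,3,4,5]=6  [1,2,3,5]=1  [2,3,4,5]=4
  first=0(d) contributes 5
  first=1(b) contributes 10
|[w]| = 15

15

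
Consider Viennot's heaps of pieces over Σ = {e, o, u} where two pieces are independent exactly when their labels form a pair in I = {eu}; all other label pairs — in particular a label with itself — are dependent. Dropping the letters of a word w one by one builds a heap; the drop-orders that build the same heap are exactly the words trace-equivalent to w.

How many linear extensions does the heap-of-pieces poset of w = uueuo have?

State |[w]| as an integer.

4

drop 0:u onto floor
drop 1:u onto {0:u}
drop 2:e onto floor
drop 3:u onto {1:u}
drop 4:o onto {2:e, 3:u}
ground layer = {0:u, 2:e}
drop-orders for the pieces not yet dropped (sum over which currently-grounded one goes next):
  1 to go: {4} 1
  2 to go: {2,4} 1  {3,4} 1
  3 to go: {1,3,4} 1  {2,3,4} 2
  if 0:u drops first: 3 orders
  if 2:e drops first: 1 orders
heap linearizations: 4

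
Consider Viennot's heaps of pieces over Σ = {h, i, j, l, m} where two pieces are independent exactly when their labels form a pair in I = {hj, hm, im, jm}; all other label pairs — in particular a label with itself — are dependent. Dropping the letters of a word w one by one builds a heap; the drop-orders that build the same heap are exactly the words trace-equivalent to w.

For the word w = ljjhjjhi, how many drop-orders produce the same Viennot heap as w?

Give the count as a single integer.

0(l) covers ∅
1(j) covers 0:l
2(j) covers 1:j
3(h) covers 0:l
4(j) covers 2:j
5(j) covers 4:j
6(h) covers 3:h
7(i) covers 5:j, 6:h
floor of heap: 0:l
completions by unplaced set U, small U first (add the entries for U minus each lowest piece of U):
  |U|=1: {7}:1
  |U|=2: {5,7}:1  {6,7}:1
  |U|=3: {3,6,7}:1  {4,5,7}:1  {5,6,7}:2
  |U|=4: {2,4,5,7}:1  {3,5,6,7}:3  {4,5,6,7}:3
  |U|=5: {1,2,4,5,7}:1  {2,4,5,6,7}:4  {3,4,5,6,7}:6
  |U|=6: {1,2,4,5,6,7}:5  {2,3,4,5,6,7}:10
  start at 0(l): 15

15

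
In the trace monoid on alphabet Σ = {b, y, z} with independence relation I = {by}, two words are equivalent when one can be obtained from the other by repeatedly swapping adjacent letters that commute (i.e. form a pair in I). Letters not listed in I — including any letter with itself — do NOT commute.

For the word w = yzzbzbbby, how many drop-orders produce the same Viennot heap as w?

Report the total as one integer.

4

#0=y has no predecessor
#1=z depends on [0:y]
#2=z depends on [1:z]
#3=b depends on [2:z]
#4=z depends on [3:b]
#5=b depends on [4:z]
#6=b depends on [5:b]
#7=b depends on [6:b]
#8=y depends on [4:z]
sources: [0:y]
N(rest) = Σ N(rest − s) over sources s of rest; N(one piece) = 1:
  size 1 → [7]=1  [8]=1
  size 2 → [6,7]=1  [7,8]=2
  size 3 → [5,6,7]=1  [6,7,8]=3
  size 4 → [5,6,7,8]=4
  size 5 → [4,5,6,7,8]=4
  size 6 → [3,4,5,6,7,8]=4
  size 7 → [2,3,4,5,6,7,8]=4
  first=0(y) contributes 4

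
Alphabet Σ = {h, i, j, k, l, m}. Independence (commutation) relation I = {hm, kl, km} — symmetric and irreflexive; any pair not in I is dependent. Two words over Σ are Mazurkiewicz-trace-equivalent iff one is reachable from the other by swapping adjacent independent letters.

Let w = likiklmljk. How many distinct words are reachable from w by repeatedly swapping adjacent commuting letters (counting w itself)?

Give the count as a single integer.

4

piece 0:l — minimal
piece 1:i rests on {0:l}
piece 2:k rests on {1:i}
piece 3:i rests on {2:k}
piece 4:k rests on {3:i}
piece 5:l rests on {3:i}
piece 6:m rests on {5:l}
piece 7:l rests on {6:m}
piece 8:j rests on {4:k, 7:l}
piece 9:k rests on {8:j}
minimal pieces: {0:l}
ways to finish when only these pieces remain (= sum over removing one remaining piece with nothing left below it):
  1 left: {9}→1
  2 left: {8,9}→1
  3 left: {4,8,9}→1  {7,8,9}→1
  4 left: {4,7,8,9}→2  {6,7,8,9}→1
  5 left: {4,6,7,8,9}→3  {5,6,7,8,9}→1
  6 left: {4,5,6,7,8,9}→4
  7 left: {3,4,5,6,7,8,9}→4
  8 left: {2,3,4,5,6,7,8,9}→4
  placing 0:l first → 4 extensions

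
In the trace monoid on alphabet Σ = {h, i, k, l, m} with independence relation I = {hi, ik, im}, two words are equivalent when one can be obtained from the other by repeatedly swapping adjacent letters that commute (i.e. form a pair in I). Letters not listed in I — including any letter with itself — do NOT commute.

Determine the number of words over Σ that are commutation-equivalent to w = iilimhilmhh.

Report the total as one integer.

drop 0:i onto floor
drop 1:i onto {0:i}
drop 2:l onto {1:i}
drop 3:i onto {2:l}
drop 4:m onto {2:l}
drop 5:h onto {4:m}
drop 6:i onto {3:i}
drop 7:l onto {5:h, 6:i}
drop 8:m onto {7:l}
drop 9:h onto {8:m}
drop 10:h onto {9:h}
ground layer = {0:i}
drop-orders for the pieces not yet dropped (sum over which currently-grounded one goes next):
  1 to go: {10} 1
  2 to go: {9,10} 1
  3 to go: {8,9,10} 1
  4 to go: {7,8,9,10} 1
  5 to go: {5,7,8,9,10} 1  {6,7,8,9,10} 1
  6 to go: {3,6,7,8,9,10} 1  {4,5,7,8,9,10} 1  {5,6,7,8,9,10} 2
  7 to go: {3,5,6,7,8,9,10} 3  {4,5,6,7,8,9,10} 3
  8 to go: {3,4,5,6,7,8,9,10} 6
  9 to go: {2,3,4,5,6,7,8,9,10} 6
  if 0:i drops first: 6 orders

6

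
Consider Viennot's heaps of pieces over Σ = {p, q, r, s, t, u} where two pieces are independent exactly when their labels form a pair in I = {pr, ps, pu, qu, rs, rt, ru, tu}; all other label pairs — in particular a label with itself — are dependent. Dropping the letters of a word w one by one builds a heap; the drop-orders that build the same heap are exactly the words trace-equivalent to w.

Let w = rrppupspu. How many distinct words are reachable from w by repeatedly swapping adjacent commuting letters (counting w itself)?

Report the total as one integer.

1260

#0=r has no predecessor
#1=r depends on [0:r]
#2=p has no predecessor
#3=p depends on [2:p]
#4=u has no predecessor
#5=p depends on [3:p]
#6=s depends on [4:u]
#7=p depends on [5:p]
#8=u depends on [6:s]
sources: [0:r, 2:p, 4:u]
N(rest) = Σ N(rest − s) over sources s of rest; N(one piece) = 1:
  size 1 → [1]=1  [7]=1  [8]=1
  size 2 → [0,1]=1  [1,7]=2  [1,8]=2  [5,7]=1  [6,8]=1  [7,8]=2
  size 3 → [0,1,7]=3  [0,1,8]=3  [1,5,7]=3  [1,6,8]=3  [1,7,8]=6  [3,5,7]=1  [4,6,8]=1  [5,7,8]=3  [6,7,8]=3
  size 4 → [0,1,5,7]=6  [0,1,6,8]=6  [0,1,7,8]=12  [1,3,5,7]=4  [1,4,6,8]=4  [1,5,7,8]=12  [1,6,7,8]=12  [2,3,5,7]=1  [3,5,7,8]=4  [4,6,7,8]=4  [5,6,7,8]=6
  size 5 → [0,1,3,5,7]=10  [0,1,4,6,8]=10  [0,1,5,7,8]=30  [0,1,6,7,8]=30  [1,2,3,5,7]=5  [1,3,5,7,8]=20  [1,4,6,7,8]=20  [1,5,6,7,8]=30  [2,3,5,7,8]=5  [3,5,6,7,8]=10  [4,5,6,7,8]=10
  size 6 → [0,1,2,3,5,7]=15  [0,1,3,5,7,8]=60  [0,1,4,6,7,8]=60  [0,1,5,6,7,8]=90  [1,2,3,5,7,8]=30  [1,3,5,6,7,8]=60  [1,4,5,6,7,8]=60  [2,3,5,6,7,8]=15  [3,4,5,6,7,8]=20
  size 7 → [0,1,2,3,5,7,8]=105  [0,1,3,5,6,7,8]=210  [0,1,4,5,6,7,8]=210  [1,2,3,5,6,7,8]=105  [1,3,4,5,6,7,8]=140  [2,3,4,5,6,7,8]=35
  first=0(r) contributes 280
  first=2(p) contributes 560
  first=4(u) contributes 420
|[w]| = 1260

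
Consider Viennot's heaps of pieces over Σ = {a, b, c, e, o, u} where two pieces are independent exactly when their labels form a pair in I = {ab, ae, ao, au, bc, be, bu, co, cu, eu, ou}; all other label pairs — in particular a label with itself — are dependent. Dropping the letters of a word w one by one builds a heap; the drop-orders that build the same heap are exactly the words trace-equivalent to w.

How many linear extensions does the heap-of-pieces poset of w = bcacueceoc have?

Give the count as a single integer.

#0=b has no predecessor
#1=c has no predecessor
#2=a depends on [1:c]
#3=c depends on [2:a]
#4=u has no predecessor
#5=e depends on [3:c]
#6=c depends on [5:e]
#7=e depends on [6:c]
#8=o depends on [0:b, 7:e]
#9=c depends on [7:e]
sources: [0:b, 1:c, 4:u]
N(rest) = Σ N(rest − s) over sources s of rest; N(one piece) = 1:
  size 1 → [4]=1  [8]=1  [9]=1
  size 2 → [0,8]=1  [4,8]=2  [4,9]=2  [8,9]=2
  size 3 → [0,4,8]=3  [0,8,9]=3  [4,8,9]=6  [7,8,9]=2
  size 4 → [0,4,8,9]=12  [0,7,8,9]=5  [4,7,8,9]=8  [6,7,8,9]=2
  size 5 → [0,4,7,8,9]=25  [0,6,7,8,9]=7  [4,6,7,8,9]=10  [5,6,7,8,9]=2
  size 6 → [0,4,6,7,8,9]=42  [0,5,6,7,8,9]=9  [3,5,6,7,8,9]=2  [4,5,6,7,8,9]=12
  size 7 → [0,3,5,6,7,8,9]=11  [0,4,5,6,7,8,9]=63  [2,3,5,6,7,8,9]=2  [3,4,5,6,7,8,9]=14
  size 8 → [0,2,3,5,6,7,8,9]=13  [0,3,4,5,6,7,8,9]=88  [1,2,3,5,6,7,8,9]=2  [2,3,4,5,6,7,8,9]=16
  first=0(b) contributes 18
  first=1(c) contributes 117
  first=4(u) contributes 15
|[w]| = 150

150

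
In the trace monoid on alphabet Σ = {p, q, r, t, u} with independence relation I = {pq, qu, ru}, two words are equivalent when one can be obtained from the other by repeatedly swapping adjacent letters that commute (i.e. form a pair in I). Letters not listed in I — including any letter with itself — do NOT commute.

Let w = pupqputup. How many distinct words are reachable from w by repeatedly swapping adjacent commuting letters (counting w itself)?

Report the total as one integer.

6

drop 0:p onto floor
drop 1:u onto {0:p}
drop 2:p onto {1:u}
drop 3:q onto floor
drop 4:p onto {2:p}
drop 5:u onto {4:p}
drop 6:t onto {3:q, 5:u}
drop 7:u onto {6:t}
drop 8:p onto {7:u}
ground layer = {0:p, 3:q}
drop-orders for the pieces not yet dropped (sum over which currently-grounded one goes next):
  1 to go: {8} 1
  2 to go: {7,8} 1
  3 to go: {6,7,8} 1
  4 to go: {3,6,7,8} 1  {5,6,7,8} 1
  5 to go: {3,5,6,7,8} 2  {4,5,6,7,8} 1
  6 to go: {2,4,5,6,7,8} 1  {3,4,5,6,7,8} 3
  7 to go: {1,2,4,5,6,7,8} 1  {2,3,4,5,6,7,8} 4
  if 0:p drops first: 5 orders
  if 3:q drops first: 1 orders
heap linearizations: 6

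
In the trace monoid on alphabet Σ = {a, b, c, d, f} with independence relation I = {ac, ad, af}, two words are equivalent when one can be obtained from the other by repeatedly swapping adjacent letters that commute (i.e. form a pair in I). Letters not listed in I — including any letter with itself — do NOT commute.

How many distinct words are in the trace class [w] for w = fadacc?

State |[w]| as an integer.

0(f) covers ∅
1(a) covers ∅
2(d) covers 0:f
3(a) covers 1:a
4(c) covers 2:d
5(c) covers 4:c
floor of heap: 0:f, 1:a
completions by unplaced set U, small U first (add the entries for U minus each lowest piece of U):
  |U|=1: {3}:1  {5}:1
  |U|=2: {1,3}:1  {3,5}:2  {4,5}:1
  |U|=3: {1,3,5}:3  {2,4,5}:1  {3,4,5}:3
  |U|=4: {0,2,4,5}:1  {1,3,4,5}:6  {2,3,4,5}:4
  start at 0(f): 10
  start at 1(a): 5
sum over floor = 15

15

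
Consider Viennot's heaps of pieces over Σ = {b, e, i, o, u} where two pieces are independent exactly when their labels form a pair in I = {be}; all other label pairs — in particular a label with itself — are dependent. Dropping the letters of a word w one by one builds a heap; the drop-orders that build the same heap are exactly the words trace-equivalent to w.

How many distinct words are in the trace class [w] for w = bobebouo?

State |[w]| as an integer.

3

0(b) covers ∅
1(o) covers 0:b
2(b) covers 1:o
3(e) covers 1:o
4(b) covers 2:b
5(o) covers 3:e, 4:b
6(u) covers 5:o
7(o) covers 6:u
floor of heap: 0:b
completions by unplaced set U, small U first (add the entries for U minus each lowest piece of U):
  |U|=1: {7}:1
  |U|=2: {6,7}:1
  |U|=3: {5,6,7}:1
  |U|=4: {3,5,6,7}:1  {4,5,6,7}:1
  |U|=5: {2,4,5,6,7}:1  {3,4,5,6,7}:2
  |U|=6: {2,3,4,5,6,7}:3
  start at 0(b): 3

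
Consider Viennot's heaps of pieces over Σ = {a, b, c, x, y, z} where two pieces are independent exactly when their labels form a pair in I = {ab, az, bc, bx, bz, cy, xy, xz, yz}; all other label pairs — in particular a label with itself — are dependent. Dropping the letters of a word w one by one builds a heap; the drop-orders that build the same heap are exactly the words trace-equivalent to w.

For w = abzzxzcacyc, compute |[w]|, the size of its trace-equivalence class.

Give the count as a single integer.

drop 0:a onto floor
drop 1:b onto floor
drop 2:z onto floor
drop 3:z onto {2:z}
drop 4:x onto {0:a}
drop 5:z onto {3:z}
drop 6:c onto {4:x, 5:z}
drop 7:a onto {6:c}
drop 8:c onto {7:a}
drop 9:y onto {1:b, 7:a}
drop 10:c onto {8:c}
ground layer = {0:a, 1:b, 2:z}
drop-orders for the pieces not yet dropped (sum over which currently-grounded one goes next):
  1 to go: {9} 1  {10} 1
  2 to go: {1,9} 1  {8,10} 1  {9,10} 2
  3 to go: {1,9,10} 3  {8,9,10} 3
  4 to go: {1,8,9,10} 6  {7,8,9,10} 3
  5 to go: {1,7,8,9,10} 9  {6,7,8,9,10} 3
  6 to go: {1,6,7,8,9,10} 12  {4,6,7,8,9,10} 3  {5,6,7,8,9,10} 3
  7 to go: {0,4,6,7,8,9,10} 3  {1,4,6,7,8,9,10} 15  {1,5,6,7,8,9,10} 15  {3,5,6,7,8,9,10} 3  {4,5,6,7,8,9,10} 6
  8 to go: {0,1,4,6,7,8,9,10} 18  {0,4,5,6,7,8,9,10} 9  {1,3,5,6,7,8,9,10} 18  {1,4,5,6,7,8,9,10} 36  {2,3,5,6,7,8,9,10} 3  {3,4,5,6,7,8,9,10} 9
  9 to go: {0,1,4,5,6,7,8,9,10} 63  {0,3,4,5,6,7,8,9,10} 18  {1,2,3,5,6,7,8,9,10} 21  {1,3,4,5,6,7,8,9,10} 63  {2,3,4,5,6,7,8,9,10} 12
  if 0:a drops first: 96 orders
  if 1:b drops first: 30 orders
  if 2:z drops first: 144 orders
heap linearizations: 270

270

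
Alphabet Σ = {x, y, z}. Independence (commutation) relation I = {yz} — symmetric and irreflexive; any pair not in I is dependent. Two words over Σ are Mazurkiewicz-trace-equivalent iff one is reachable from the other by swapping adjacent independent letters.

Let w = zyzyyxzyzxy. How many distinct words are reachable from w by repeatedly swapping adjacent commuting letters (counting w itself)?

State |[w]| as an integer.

30

drop 0:z onto floor
drop 1:y onto floor
drop 2:z onto {0:z}
drop 3:y onto {1:y}
drop 4:y onto {3:y}
drop 5:x onto {2:z, 4:y}
drop 6:z onto {5:x}
drop 7:y onto {5:x}
drop 8:z onto {6:z}
drop 9:x onto {7:y, 8:z}
drop 10:y onto {9:x}
ground layer = {0:z, 1:y}
drop-orders for the pieces not yet dropped (sum over which currently-grounded one goes next):
  1 to go: {10} 1
  2 to go: {9,10} 1
  3 to go: {7,9,10} 1  {8,9,10} 1
  4 to go: {6,8,9,10} 1  {7,8,9,10} 2
  5 to go: {6,7,8,9,10} 3
  6 to go: {5,6,7,8,9,10} 3
  7 to go: {2,5,6,7,8,9,10} 3  {4,5,6,7,8,9,10} 3
  8 to go: {0,2,5,6,7,8,9,10} 3  {2,4,5,6,7,8,9,10} 6  {3,4,5,6,7,8,9,10} 3
  9 to go: {0,2,4,5,6,7,8,9,10} 9  {1,3,4,5,6,7,8,9,10} 3  {2,3,4,5,6,7,8,9,10} 9
  if 0:z drops first: 12 orders
  if 1:y drops first: 18 orders
heap linearizations: 30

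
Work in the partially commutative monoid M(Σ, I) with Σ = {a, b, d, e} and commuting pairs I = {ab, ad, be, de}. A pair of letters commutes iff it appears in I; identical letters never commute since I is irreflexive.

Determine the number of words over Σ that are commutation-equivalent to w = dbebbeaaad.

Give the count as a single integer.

252

0(d) covers ∅
1(b) covers 0:d
2(e) covers ∅
3(b) covers 1:b
4(b) covers 3:b
5(e) covers 2:e
6(a) covers 5:e
7(a) covers 6:a
8(a) covers 7:a
9(d) covers 4:b
floor of heap: 0:d, 2:e
completions by unplaced set U, small U first (add the entries for U minus each lowest piece of U):
  |U|=1: {8}:1  {9}:1
  |U|=2: {4,9}:1  {7,8}:1  {8,9}:2
  |U|=3: {3,4,9}:1  {4,8,9}:3  {6,7,8}:1  {7,8,9}:3
  |U|=4: {1,3,4,9}:1  {3,4,8,9}:4  {4,7,8,9}:6  {5,6,7,8}:1  {6,7,8,9}:4
  |U|=5: {0,1,3,4,9}:1  {1,3,4,8,9}:5  {2,5,6,7,8}:1  {3,4,7,8,9}:10  {4,6,7,8,9}:10  {5,6,7,8,9}:5
  |U|=6: {0,1,3,4,8,9}:6  {1,3,4,7,8,9}:15  {2,5,6,7,8,9}:6  {3,4,6,7,8,9}:20  {4,5,6,7,8,9}:15
  |U|=7: {0,1,3,4,7,8,9}:21  {1,3,4,6,7,8,9}:35  {2,4,5,6,7,8,9}:21  {3,4,5,6,7,8,9}:35
  |U|=8: {0,1,3,4,6,7,8,9}:56  {1,3,4,5,6,7,8,9}:70  {2,3,4,5,6,7,8,9}:56
  start at 0(d): 126
  start at 2(e): 126
sum over floor = 252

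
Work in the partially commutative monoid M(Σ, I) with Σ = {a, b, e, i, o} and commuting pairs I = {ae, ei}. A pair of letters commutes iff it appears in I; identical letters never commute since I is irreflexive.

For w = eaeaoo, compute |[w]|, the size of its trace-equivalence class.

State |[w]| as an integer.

drop 0:e onto floor
drop 1:a onto floor
drop 2:e onto {0:e}
drop 3:a onto {1:a}
drop 4:o onto {2:e, 3:a}
drop 5:o onto {4:o}
ground layer = {0:e, 1:a}
drop-orders for the pieces not yet dropped (sum over which currently-grounded one goes next):
  1 to go: {5} 1
  2 to go: {4,5} 1
  3 to go: {2,4,5} 1  {3,4,5} 1
  4 to go: {0,2,4,5} 1  {1,3,4,5} 1  {2,3,4,5} 2
  if 0:e drops first: 3 orders
  if 1:a drops first: 3 orders
heap linearizations: 6

6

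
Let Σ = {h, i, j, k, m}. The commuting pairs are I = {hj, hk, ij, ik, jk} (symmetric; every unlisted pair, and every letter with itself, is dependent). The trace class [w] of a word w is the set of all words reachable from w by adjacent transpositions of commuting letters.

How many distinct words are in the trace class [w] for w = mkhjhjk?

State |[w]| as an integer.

0(m) covers ∅
1(k) covers 0:m
2(h) covers 0:m
3(j) covers 0:m
4(h) covers 2:h
5(j) covers 3:j
6(k) covers 1:k
floor of heap: 0:m
completions by unplaced set U, small U first (add the entries for U minus each lowest piece of U):
  |U|=1: {4}:1  {5}:1  {6}:1
  |U|=2: {1,6}:1  {2,4}:1  {3,5}:1  {4,5}:2  {4,6}:2  {5,6}:2
  |U|=3: {1,4,6}:3  {1,5,6}:3  {2,4,5}:3  {2,4,6}:3  {3,4,5}:3  {3,5,6}:3  {4,5,6}:6
  |U|=4: {1,2,4,6}:6  {1,3,5,6}:6  {1,4,5,6}:12  {2,3,4,5}:6  {2,4,5,6}:12  {3,4,5,6}:12
  |U|=5: {1,2,4,5,6}:30  {1,3,4,5,6}:30  {2,3,4,5,6}:30
  start at 0(m): 90

90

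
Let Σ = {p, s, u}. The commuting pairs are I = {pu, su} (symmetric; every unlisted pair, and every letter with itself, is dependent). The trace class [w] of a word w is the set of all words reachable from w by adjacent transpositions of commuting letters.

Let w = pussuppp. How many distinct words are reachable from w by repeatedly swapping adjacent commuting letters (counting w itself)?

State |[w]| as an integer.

drop 0:p onto floor
drop 1:u onto floor
drop 2:s onto {0:p}
drop 3:s onto {2:s}
drop 4:u onto {1:u}
drop 5:p onto {3:s}
drop 6:p onto {5:p}
drop 7:p onto {6:p}
ground layer = {0:p, 1:u}
drop-orders for the pieces not yet dropped (sum over which currently-grounded one goes next):
  1 to go: {4} 1  {7} 1
  2 to go: {1,4} 1  {4,7} 2  {6,7} 1
  3 to go: {1,4,7} 3  {4,6,7} 3  {5,6,7} 1
  4 to go: {1,4,6,7} 6  {3,5,6,7} 1  {4,5,6,7} 4
  5 to go: {1,4,5,6,7} 10  {2,3,5,6,7} 1  {3,4,5,6,7} 5
  6 to go: {0,2,3,5,6,7} 1  {1,3,4,5,6,7} 15  {2,3,4,5,6,7} 6
  if 0:p drops first: 21 orders
  if 1:u drops first: 7 orders
heap linearizations: 28

28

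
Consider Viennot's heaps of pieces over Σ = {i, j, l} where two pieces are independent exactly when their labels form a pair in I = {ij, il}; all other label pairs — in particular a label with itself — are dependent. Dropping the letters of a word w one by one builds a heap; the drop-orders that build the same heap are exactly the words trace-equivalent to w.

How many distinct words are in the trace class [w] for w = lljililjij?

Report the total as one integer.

#0=l has no predecessor
#1=l depends on [0:l]
#2=j depends on [1:l]
#3=i has no predecessor
#4=l depends on [2:j]
#5=i depends on [3:i]
#6=l depends on [4:l]
#7=j depends on [6:l]
#8=i depends on [5:i]
#9=j depends on [7:j]
sources: [0:l, 3:i]
N(rest) = Σ N(rest − s) over sources s of rest; N(one piece) = 1:
  size 1 → [8]=1  [9]=1
  size 2 → [5,8]=1  [7,9]=1  [8,9]=2
  size 3 → [3,5,8]=1  [5,8,9]=3  [6,7,9]=1  [7,8,9]=3
  size 4 → [3,5,8,9]=4  [4,6,7,9]=1  [5,7,8,9]=6  [6,7,8,9]=4
  size 5 → [2,4,6,7,9]=1  [3,5,7,8,9]=10  [4,6,7,8,9]=5  [5,6,7,8,9]=10
  size 6 → [1,2,4,6,7,9]=1  [2,4,6,7,8,9]=6  [3,5,6,7,8,9]=20  [4,5,6,7,8,9]=15
  size 7 → [0,1,2,4,6,7,9]=1  [1,2,4,6,7,8,9]=7  [2,4,5,6,7,8,9]=21  [3,4,5,6,7,8,9]=35
  size 8 → [0,1,2,4,6,7,8,9]=8  [1,2,4,5,6,7,8,9]=28  [2,3,4,5,6,7,8,9]=56
  first=0(l) contributes 84
  first=3(i) contributes 36
|[w]| = 120

120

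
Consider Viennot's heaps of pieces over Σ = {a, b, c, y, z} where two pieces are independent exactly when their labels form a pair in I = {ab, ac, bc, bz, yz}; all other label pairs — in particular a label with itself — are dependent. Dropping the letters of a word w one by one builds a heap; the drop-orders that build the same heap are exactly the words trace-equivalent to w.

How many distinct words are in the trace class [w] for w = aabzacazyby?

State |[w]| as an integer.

87

piece 0:a — minimal
piece 1:a rests on {0:a}
piece 2:b — minimal
piece 3:z rests on {1:a}
piece 4:a rests on {3:z}
piece 5:c rests on {3:z}
piece 6:a rests on {4:a}
piece 7:z rests on {5:c, 6:a}
piece 8:y rests on {2:b, 5:c, 6:a}
piece 9:b rests on {8:y}
piece 10:y rests on {9:b}
minimal pieces: {0:a, 2:b}
ways to finish when only these pieces remain (= sum over removing one remaining piece with nothing left below it):
  1 left: {7}→1  {10}→1
  2 left: {7,10}→2  {9,10}→1
  3 left: {7,9,10}→3  {8,9,10}→1
  4 left: {2,8,9,10}→1  {7,8,9,10}→4
  5 left: {2,7,8,9,10}→5  {5,7,8,9,10}→4  {6,7,8,9,10}→4
  6 left: {2,5,7,8,9,10}→9  {2,6,7,8,9,10}→9  {4,6,7,8,9,10}→4  {5,6,7,8,9,10}→8
  7 left: {2,4,6,7,8,9,10}→13  {2,5,6,7,8,9,10}→26  {4,5,6,7,8,9,10}→12
  8 left: {2,4,5,6,7,8,9,10}→51  {3,4,5,6,7,8,9,10}→12
  9 left: {1,3,4,5,6,7,8,9,10}→12  {2,3,4,5,6,7,8,9,10}→63
  placing 0:a first → 75 extensions
  placing 2:b first → 12 extensions
total linear extensions = 87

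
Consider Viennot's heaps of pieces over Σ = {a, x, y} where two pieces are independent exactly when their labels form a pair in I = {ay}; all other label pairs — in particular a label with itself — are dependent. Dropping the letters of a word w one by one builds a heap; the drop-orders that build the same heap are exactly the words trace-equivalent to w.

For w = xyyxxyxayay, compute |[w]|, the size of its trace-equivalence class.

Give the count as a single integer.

6

0(x) covers ∅
1(y) covers 0:x
2(y) covers 1:y
3(x) covers 2:y
4(x) covers 3:x
5(y) covers 4:x
6(x) covers 5:y
7(a) covers 6:x
8(y) covers 6:x
9(a) covers 7:a
10(y) covers 8:y
floor of heap: 0:x
completions by unplaced set U, small U first (add the entries for U minus each lowest piece of U):
  |U|=1: {9}:1  {10}:1
  |U|=2: {7,9}:1  {8,10}:1  {9,10}:2
  |U|=3: {7,9,10}:3  {8,9,10}:3
  |U|=4: {7,8,9,10}:6
  |U|=5: {6,7,8,9,10}:6
  |U|=6: {5,6,7,8,9,10}:6
  |U|=7: {4,5,6,7,8,9,10}:6
  |U|=8: {3,4,5,6,7,8,9,10}:6
  |U|=9: {2,3,4,5,6,7,8,9,10}:6
  start at 0(x): 6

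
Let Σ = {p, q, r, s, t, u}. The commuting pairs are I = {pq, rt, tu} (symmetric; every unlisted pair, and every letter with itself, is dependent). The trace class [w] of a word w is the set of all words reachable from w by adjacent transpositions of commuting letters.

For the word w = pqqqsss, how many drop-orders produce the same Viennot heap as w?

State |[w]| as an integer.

0(p) covers ∅
1(q) covers ∅
2(q) covers 1:q
3(q) covers 2:q
4(s) covers 0:p, 3:q
5(s) covers 4:s
6(s) covers 5:s
floor of heap: 0:p, 1:q
completions by unplaced set U, small U first (add the entries for U minus each lowest piece of U):
  |U|=1: {6}:1
  |U|=2: {5,6}:1
  |U|=3: {4,5,6}:1
  |U|=4: {0,4,5,6}:1  {3,4,5,6}:1
  |U|=5: {0,3,4,5,6}:2  {2,3,4,5,6}:1
  start at 0(p): 1
  start at 1(q): 3
sum over floor = 4

4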